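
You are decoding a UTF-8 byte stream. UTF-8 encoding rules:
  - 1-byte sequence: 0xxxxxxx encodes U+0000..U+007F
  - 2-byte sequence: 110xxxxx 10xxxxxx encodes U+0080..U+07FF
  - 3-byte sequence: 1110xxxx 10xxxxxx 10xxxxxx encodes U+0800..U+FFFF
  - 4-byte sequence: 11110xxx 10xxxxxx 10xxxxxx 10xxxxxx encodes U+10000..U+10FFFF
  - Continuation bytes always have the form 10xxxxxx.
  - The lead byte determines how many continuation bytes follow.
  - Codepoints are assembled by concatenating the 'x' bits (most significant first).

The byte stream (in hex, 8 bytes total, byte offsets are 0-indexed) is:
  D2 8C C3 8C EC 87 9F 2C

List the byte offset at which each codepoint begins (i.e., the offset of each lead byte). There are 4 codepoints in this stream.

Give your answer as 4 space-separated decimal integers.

Byte[0]=D2: 2-byte lead, need 1 cont bytes. acc=0x12
Byte[1]=8C: continuation. acc=(acc<<6)|0x0C=0x48C
Completed: cp=U+048C (starts at byte 0)
Byte[2]=C3: 2-byte lead, need 1 cont bytes. acc=0x3
Byte[3]=8C: continuation. acc=(acc<<6)|0x0C=0xCC
Completed: cp=U+00CC (starts at byte 2)
Byte[4]=EC: 3-byte lead, need 2 cont bytes. acc=0xC
Byte[5]=87: continuation. acc=(acc<<6)|0x07=0x307
Byte[6]=9F: continuation. acc=(acc<<6)|0x1F=0xC1DF
Completed: cp=U+C1DF (starts at byte 4)
Byte[7]=2C: 1-byte ASCII. cp=U+002C

Answer: 0 2 4 7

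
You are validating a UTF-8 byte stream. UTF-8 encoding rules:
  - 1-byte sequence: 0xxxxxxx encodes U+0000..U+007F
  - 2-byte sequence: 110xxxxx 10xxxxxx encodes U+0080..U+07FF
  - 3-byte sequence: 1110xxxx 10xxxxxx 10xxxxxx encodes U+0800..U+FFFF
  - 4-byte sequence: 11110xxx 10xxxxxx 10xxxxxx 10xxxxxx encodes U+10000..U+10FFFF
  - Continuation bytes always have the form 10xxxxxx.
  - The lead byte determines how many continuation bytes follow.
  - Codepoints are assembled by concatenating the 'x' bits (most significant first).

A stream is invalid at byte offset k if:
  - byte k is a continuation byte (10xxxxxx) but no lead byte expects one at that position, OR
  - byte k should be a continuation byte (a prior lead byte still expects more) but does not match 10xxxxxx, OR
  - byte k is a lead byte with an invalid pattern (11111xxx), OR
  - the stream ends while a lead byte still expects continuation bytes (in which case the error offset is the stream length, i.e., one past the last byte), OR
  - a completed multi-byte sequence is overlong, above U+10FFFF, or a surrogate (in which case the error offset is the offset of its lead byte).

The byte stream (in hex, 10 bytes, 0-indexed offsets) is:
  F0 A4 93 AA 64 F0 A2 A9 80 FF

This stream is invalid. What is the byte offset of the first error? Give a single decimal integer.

Answer: 9

Derivation:
Byte[0]=F0: 4-byte lead, need 3 cont bytes. acc=0x0
Byte[1]=A4: continuation. acc=(acc<<6)|0x24=0x24
Byte[2]=93: continuation. acc=(acc<<6)|0x13=0x913
Byte[3]=AA: continuation. acc=(acc<<6)|0x2A=0x244EA
Completed: cp=U+244EA (starts at byte 0)
Byte[4]=64: 1-byte ASCII. cp=U+0064
Byte[5]=F0: 4-byte lead, need 3 cont bytes. acc=0x0
Byte[6]=A2: continuation. acc=(acc<<6)|0x22=0x22
Byte[7]=A9: continuation. acc=(acc<<6)|0x29=0x8A9
Byte[8]=80: continuation. acc=(acc<<6)|0x00=0x22A40
Completed: cp=U+22A40 (starts at byte 5)
Byte[9]=FF: INVALID lead byte (not 0xxx/110x/1110/11110)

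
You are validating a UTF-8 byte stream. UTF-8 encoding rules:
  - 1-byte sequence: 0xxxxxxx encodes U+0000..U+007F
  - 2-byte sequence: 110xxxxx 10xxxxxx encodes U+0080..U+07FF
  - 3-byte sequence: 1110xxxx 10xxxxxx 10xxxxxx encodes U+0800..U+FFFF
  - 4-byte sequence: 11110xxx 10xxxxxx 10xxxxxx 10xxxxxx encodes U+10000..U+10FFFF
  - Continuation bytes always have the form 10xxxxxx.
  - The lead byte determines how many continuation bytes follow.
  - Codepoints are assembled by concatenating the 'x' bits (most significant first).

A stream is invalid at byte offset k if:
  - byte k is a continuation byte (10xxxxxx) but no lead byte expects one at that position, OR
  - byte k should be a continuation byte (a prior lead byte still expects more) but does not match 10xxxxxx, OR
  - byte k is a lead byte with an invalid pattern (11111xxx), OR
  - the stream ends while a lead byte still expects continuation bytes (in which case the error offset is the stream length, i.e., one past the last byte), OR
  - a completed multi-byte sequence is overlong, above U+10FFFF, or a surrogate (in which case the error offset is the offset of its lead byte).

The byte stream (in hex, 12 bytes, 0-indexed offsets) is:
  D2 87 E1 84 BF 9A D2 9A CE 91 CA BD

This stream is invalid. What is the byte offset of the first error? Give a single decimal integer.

Byte[0]=D2: 2-byte lead, need 1 cont bytes. acc=0x12
Byte[1]=87: continuation. acc=(acc<<6)|0x07=0x487
Completed: cp=U+0487 (starts at byte 0)
Byte[2]=E1: 3-byte lead, need 2 cont bytes. acc=0x1
Byte[3]=84: continuation. acc=(acc<<6)|0x04=0x44
Byte[4]=BF: continuation. acc=(acc<<6)|0x3F=0x113F
Completed: cp=U+113F (starts at byte 2)
Byte[5]=9A: INVALID lead byte (not 0xxx/110x/1110/11110)

Answer: 5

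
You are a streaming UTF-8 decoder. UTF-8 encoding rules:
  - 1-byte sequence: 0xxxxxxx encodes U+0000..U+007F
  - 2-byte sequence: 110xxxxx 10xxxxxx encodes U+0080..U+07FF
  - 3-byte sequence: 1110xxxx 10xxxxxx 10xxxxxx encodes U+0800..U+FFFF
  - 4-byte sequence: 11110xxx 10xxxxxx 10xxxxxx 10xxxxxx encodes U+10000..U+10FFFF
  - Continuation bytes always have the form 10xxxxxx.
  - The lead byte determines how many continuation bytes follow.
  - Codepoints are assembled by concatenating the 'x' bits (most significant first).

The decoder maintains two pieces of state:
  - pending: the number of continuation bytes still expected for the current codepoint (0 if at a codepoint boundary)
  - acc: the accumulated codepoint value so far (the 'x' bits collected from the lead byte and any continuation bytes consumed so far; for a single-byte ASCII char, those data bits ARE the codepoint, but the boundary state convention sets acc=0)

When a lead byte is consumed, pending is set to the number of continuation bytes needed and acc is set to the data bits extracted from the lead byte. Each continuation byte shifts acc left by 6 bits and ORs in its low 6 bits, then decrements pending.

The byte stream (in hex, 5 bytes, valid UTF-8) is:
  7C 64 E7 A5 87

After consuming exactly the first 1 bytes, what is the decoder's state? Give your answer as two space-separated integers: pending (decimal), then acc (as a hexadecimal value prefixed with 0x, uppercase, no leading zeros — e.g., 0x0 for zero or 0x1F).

Byte[0]=7C: 1-byte. pending=0, acc=0x0

Answer: 0 0x0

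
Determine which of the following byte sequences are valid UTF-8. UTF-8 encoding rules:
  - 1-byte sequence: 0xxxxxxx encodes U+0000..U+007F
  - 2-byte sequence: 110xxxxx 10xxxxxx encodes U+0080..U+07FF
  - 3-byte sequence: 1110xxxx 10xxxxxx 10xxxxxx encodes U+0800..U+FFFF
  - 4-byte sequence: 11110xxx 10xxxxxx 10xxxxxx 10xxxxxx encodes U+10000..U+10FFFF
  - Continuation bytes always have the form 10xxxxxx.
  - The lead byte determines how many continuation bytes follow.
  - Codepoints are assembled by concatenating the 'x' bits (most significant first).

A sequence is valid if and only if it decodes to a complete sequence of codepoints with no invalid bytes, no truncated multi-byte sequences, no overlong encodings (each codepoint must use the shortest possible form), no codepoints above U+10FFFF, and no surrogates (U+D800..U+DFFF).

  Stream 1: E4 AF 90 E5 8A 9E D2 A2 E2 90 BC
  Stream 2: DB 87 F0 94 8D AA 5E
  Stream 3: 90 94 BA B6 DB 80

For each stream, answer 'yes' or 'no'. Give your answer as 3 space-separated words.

Stream 1: decodes cleanly. VALID
Stream 2: decodes cleanly. VALID
Stream 3: error at byte offset 0. INVALID

Answer: yes yes no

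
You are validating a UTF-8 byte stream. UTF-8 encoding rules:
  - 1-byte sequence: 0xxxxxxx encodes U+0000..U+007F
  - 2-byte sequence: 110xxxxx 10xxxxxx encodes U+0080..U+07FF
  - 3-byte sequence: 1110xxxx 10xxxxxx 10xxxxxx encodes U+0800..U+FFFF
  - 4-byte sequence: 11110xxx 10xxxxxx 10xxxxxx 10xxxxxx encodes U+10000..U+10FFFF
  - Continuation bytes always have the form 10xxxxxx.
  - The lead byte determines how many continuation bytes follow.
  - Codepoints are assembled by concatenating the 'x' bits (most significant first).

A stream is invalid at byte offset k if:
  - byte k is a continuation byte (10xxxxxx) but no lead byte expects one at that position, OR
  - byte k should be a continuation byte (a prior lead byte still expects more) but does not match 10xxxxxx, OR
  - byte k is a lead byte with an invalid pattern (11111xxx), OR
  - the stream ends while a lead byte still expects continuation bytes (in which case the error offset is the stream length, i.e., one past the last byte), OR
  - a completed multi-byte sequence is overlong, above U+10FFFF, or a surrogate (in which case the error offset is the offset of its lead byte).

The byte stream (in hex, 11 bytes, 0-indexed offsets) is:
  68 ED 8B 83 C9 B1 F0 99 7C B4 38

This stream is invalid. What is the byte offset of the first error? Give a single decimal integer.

Byte[0]=68: 1-byte ASCII. cp=U+0068
Byte[1]=ED: 3-byte lead, need 2 cont bytes. acc=0xD
Byte[2]=8B: continuation. acc=(acc<<6)|0x0B=0x34B
Byte[3]=83: continuation. acc=(acc<<6)|0x03=0xD2C3
Completed: cp=U+D2C3 (starts at byte 1)
Byte[4]=C9: 2-byte lead, need 1 cont bytes. acc=0x9
Byte[5]=B1: continuation. acc=(acc<<6)|0x31=0x271
Completed: cp=U+0271 (starts at byte 4)
Byte[6]=F0: 4-byte lead, need 3 cont bytes. acc=0x0
Byte[7]=99: continuation. acc=(acc<<6)|0x19=0x19
Byte[8]=7C: expected 10xxxxxx continuation. INVALID

Answer: 8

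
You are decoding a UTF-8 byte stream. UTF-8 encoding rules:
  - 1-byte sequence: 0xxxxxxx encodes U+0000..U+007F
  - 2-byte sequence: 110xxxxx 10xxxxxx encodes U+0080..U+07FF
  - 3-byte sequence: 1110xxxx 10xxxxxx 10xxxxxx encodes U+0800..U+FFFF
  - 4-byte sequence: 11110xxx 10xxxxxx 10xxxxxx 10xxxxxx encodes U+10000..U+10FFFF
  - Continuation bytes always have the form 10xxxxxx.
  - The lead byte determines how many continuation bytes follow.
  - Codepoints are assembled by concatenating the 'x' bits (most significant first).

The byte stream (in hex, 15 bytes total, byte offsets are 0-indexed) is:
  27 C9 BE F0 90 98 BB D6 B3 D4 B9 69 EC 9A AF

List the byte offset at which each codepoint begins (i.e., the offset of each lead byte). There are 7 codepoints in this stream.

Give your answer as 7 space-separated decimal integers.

Answer: 0 1 3 7 9 11 12

Derivation:
Byte[0]=27: 1-byte ASCII. cp=U+0027
Byte[1]=C9: 2-byte lead, need 1 cont bytes. acc=0x9
Byte[2]=BE: continuation. acc=(acc<<6)|0x3E=0x27E
Completed: cp=U+027E (starts at byte 1)
Byte[3]=F0: 4-byte lead, need 3 cont bytes. acc=0x0
Byte[4]=90: continuation. acc=(acc<<6)|0x10=0x10
Byte[5]=98: continuation. acc=(acc<<6)|0x18=0x418
Byte[6]=BB: continuation. acc=(acc<<6)|0x3B=0x1063B
Completed: cp=U+1063B (starts at byte 3)
Byte[7]=D6: 2-byte lead, need 1 cont bytes. acc=0x16
Byte[8]=B3: continuation. acc=(acc<<6)|0x33=0x5B3
Completed: cp=U+05B3 (starts at byte 7)
Byte[9]=D4: 2-byte lead, need 1 cont bytes. acc=0x14
Byte[10]=B9: continuation. acc=(acc<<6)|0x39=0x539
Completed: cp=U+0539 (starts at byte 9)
Byte[11]=69: 1-byte ASCII. cp=U+0069
Byte[12]=EC: 3-byte lead, need 2 cont bytes. acc=0xC
Byte[13]=9A: continuation. acc=(acc<<6)|0x1A=0x31A
Byte[14]=AF: continuation. acc=(acc<<6)|0x2F=0xC6AF
Completed: cp=U+C6AF (starts at byte 12)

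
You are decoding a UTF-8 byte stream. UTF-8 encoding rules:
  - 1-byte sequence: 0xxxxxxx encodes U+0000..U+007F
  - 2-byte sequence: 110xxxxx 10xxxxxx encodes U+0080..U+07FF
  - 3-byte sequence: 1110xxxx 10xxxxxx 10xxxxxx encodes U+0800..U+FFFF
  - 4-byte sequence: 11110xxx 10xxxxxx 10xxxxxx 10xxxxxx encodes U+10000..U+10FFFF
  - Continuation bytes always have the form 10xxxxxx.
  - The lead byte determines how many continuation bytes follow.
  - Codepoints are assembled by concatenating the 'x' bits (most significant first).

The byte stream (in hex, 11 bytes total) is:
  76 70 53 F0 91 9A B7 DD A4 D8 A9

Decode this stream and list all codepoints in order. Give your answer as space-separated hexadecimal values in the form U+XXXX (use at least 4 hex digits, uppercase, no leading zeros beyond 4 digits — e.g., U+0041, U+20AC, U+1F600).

Byte[0]=76: 1-byte ASCII. cp=U+0076
Byte[1]=70: 1-byte ASCII. cp=U+0070
Byte[2]=53: 1-byte ASCII. cp=U+0053
Byte[3]=F0: 4-byte lead, need 3 cont bytes. acc=0x0
Byte[4]=91: continuation. acc=(acc<<6)|0x11=0x11
Byte[5]=9A: continuation. acc=(acc<<6)|0x1A=0x45A
Byte[6]=B7: continuation. acc=(acc<<6)|0x37=0x116B7
Completed: cp=U+116B7 (starts at byte 3)
Byte[7]=DD: 2-byte lead, need 1 cont bytes. acc=0x1D
Byte[8]=A4: continuation. acc=(acc<<6)|0x24=0x764
Completed: cp=U+0764 (starts at byte 7)
Byte[9]=D8: 2-byte lead, need 1 cont bytes. acc=0x18
Byte[10]=A9: continuation. acc=(acc<<6)|0x29=0x629
Completed: cp=U+0629 (starts at byte 9)

Answer: U+0076 U+0070 U+0053 U+116B7 U+0764 U+0629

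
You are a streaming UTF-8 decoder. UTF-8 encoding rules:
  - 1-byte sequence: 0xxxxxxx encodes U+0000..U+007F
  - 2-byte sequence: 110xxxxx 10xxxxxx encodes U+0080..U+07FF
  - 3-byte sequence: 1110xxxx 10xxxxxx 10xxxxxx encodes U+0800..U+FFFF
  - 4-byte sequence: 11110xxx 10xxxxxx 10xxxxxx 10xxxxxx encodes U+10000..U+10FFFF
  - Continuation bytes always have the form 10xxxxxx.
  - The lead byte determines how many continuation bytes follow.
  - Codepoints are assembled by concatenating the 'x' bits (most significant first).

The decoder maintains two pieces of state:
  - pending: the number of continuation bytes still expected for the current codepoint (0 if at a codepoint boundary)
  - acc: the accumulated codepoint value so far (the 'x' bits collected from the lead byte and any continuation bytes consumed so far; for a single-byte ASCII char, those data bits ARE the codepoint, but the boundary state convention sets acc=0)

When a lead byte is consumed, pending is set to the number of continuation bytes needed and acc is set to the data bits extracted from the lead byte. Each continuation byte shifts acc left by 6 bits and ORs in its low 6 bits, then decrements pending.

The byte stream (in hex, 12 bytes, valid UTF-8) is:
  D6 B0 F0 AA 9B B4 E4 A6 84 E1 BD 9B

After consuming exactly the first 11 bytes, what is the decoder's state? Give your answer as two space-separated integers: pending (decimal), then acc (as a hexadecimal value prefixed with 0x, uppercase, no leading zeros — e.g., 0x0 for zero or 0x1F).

Answer: 1 0x7D

Derivation:
Byte[0]=D6: 2-byte lead. pending=1, acc=0x16
Byte[1]=B0: continuation. acc=(acc<<6)|0x30=0x5B0, pending=0
Byte[2]=F0: 4-byte lead. pending=3, acc=0x0
Byte[3]=AA: continuation. acc=(acc<<6)|0x2A=0x2A, pending=2
Byte[4]=9B: continuation. acc=(acc<<6)|0x1B=0xA9B, pending=1
Byte[5]=B4: continuation. acc=(acc<<6)|0x34=0x2A6F4, pending=0
Byte[6]=E4: 3-byte lead. pending=2, acc=0x4
Byte[7]=A6: continuation. acc=(acc<<6)|0x26=0x126, pending=1
Byte[8]=84: continuation. acc=(acc<<6)|0x04=0x4984, pending=0
Byte[9]=E1: 3-byte lead. pending=2, acc=0x1
Byte[10]=BD: continuation. acc=(acc<<6)|0x3D=0x7D, pending=1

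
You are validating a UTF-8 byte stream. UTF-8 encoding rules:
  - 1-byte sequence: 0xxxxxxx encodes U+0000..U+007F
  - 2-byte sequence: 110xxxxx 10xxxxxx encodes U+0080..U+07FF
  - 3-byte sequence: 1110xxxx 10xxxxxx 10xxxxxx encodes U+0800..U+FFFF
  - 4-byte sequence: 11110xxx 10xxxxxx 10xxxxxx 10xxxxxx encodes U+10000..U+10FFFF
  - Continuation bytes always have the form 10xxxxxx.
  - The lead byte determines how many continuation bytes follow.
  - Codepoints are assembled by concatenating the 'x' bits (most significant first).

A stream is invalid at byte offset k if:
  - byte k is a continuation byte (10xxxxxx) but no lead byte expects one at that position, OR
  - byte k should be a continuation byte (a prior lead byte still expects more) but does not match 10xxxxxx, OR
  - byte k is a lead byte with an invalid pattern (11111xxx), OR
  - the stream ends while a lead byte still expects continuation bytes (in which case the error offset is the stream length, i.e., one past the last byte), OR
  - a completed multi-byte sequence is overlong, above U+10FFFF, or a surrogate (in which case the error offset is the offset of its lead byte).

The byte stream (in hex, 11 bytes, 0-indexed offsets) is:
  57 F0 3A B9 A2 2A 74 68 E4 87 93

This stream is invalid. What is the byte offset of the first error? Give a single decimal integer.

Answer: 2

Derivation:
Byte[0]=57: 1-byte ASCII. cp=U+0057
Byte[1]=F0: 4-byte lead, need 3 cont bytes. acc=0x0
Byte[2]=3A: expected 10xxxxxx continuation. INVALID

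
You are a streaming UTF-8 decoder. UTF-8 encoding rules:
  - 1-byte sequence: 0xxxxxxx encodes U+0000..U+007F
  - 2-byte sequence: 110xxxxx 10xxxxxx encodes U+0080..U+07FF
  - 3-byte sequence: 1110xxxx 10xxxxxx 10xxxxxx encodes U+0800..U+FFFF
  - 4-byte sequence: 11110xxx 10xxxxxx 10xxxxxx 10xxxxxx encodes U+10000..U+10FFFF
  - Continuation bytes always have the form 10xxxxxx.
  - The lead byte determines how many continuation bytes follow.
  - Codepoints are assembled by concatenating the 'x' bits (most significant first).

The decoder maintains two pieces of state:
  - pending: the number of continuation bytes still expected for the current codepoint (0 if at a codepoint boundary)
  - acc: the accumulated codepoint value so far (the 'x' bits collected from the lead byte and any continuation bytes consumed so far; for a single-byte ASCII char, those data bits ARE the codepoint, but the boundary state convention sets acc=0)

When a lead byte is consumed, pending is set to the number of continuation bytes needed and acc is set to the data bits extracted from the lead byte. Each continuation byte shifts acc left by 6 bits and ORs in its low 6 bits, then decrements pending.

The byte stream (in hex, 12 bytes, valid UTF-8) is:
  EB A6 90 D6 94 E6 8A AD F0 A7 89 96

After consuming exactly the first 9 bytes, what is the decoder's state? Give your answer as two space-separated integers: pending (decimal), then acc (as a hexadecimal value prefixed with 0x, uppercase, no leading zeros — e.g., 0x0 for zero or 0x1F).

Answer: 3 0x0

Derivation:
Byte[0]=EB: 3-byte lead. pending=2, acc=0xB
Byte[1]=A6: continuation. acc=(acc<<6)|0x26=0x2E6, pending=1
Byte[2]=90: continuation. acc=(acc<<6)|0x10=0xB990, pending=0
Byte[3]=D6: 2-byte lead. pending=1, acc=0x16
Byte[4]=94: continuation. acc=(acc<<6)|0x14=0x594, pending=0
Byte[5]=E6: 3-byte lead. pending=2, acc=0x6
Byte[6]=8A: continuation. acc=(acc<<6)|0x0A=0x18A, pending=1
Byte[7]=AD: continuation. acc=(acc<<6)|0x2D=0x62AD, pending=0
Byte[8]=F0: 4-byte lead. pending=3, acc=0x0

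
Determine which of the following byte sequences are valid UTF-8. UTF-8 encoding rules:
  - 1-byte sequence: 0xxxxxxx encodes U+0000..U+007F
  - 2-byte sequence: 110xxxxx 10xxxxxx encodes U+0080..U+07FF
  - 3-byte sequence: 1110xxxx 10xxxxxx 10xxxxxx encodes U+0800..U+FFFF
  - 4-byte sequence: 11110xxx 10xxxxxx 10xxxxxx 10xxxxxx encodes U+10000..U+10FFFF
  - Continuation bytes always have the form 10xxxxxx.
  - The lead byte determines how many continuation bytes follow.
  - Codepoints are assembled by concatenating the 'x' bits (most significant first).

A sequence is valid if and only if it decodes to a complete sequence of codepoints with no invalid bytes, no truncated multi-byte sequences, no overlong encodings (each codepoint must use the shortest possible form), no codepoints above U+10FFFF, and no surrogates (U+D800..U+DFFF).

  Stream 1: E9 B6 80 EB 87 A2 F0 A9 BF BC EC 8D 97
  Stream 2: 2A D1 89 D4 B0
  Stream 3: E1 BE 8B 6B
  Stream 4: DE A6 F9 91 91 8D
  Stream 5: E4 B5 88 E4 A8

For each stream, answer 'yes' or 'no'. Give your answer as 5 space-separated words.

Answer: yes yes yes no no

Derivation:
Stream 1: decodes cleanly. VALID
Stream 2: decodes cleanly. VALID
Stream 3: decodes cleanly. VALID
Stream 4: error at byte offset 2. INVALID
Stream 5: error at byte offset 5. INVALID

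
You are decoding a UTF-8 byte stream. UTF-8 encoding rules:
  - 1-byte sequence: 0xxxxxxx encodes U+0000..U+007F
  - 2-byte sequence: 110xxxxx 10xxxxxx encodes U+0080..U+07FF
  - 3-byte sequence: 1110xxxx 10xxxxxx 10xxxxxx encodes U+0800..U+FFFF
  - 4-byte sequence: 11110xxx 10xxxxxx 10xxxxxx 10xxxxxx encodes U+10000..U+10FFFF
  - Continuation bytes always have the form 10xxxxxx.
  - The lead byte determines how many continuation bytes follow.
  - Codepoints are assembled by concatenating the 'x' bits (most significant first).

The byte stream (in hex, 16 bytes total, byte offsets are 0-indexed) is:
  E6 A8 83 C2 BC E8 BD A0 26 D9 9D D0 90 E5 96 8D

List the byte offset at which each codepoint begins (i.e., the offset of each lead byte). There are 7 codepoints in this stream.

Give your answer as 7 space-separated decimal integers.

Answer: 0 3 5 8 9 11 13

Derivation:
Byte[0]=E6: 3-byte lead, need 2 cont bytes. acc=0x6
Byte[1]=A8: continuation. acc=(acc<<6)|0x28=0x1A8
Byte[2]=83: continuation. acc=(acc<<6)|0x03=0x6A03
Completed: cp=U+6A03 (starts at byte 0)
Byte[3]=C2: 2-byte lead, need 1 cont bytes. acc=0x2
Byte[4]=BC: continuation. acc=(acc<<6)|0x3C=0xBC
Completed: cp=U+00BC (starts at byte 3)
Byte[5]=E8: 3-byte lead, need 2 cont bytes. acc=0x8
Byte[6]=BD: continuation. acc=(acc<<6)|0x3D=0x23D
Byte[7]=A0: continuation. acc=(acc<<6)|0x20=0x8F60
Completed: cp=U+8F60 (starts at byte 5)
Byte[8]=26: 1-byte ASCII. cp=U+0026
Byte[9]=D9: 2-byte lead, need 1 cont bytes. acc=0x19
Byte[10]=9D: continuation. acc=(acc<<6)|0x1D=0x65D
Completed: cp=U+065D (starts at byte 9)
Byte[11]=D0: 2-byte lead, need 1 cont bytes. acc=0x10
Byte[12]=90: continuation. acc=(acc<<6)|0x10=0x410
Completed: cp=U+0410 (starts at byte 11)
Byte[13]=E5: 3-byte lead, need 2 cont bytes. acc=0x5
Byte[14]=96: continuation. acc=(acc<<6)|0x16=0x156
Byte[15]=8D: continuation. acc=(acc<<6)|0x0D=0x558D
Completed: cp=U+558D (starts at byte 13)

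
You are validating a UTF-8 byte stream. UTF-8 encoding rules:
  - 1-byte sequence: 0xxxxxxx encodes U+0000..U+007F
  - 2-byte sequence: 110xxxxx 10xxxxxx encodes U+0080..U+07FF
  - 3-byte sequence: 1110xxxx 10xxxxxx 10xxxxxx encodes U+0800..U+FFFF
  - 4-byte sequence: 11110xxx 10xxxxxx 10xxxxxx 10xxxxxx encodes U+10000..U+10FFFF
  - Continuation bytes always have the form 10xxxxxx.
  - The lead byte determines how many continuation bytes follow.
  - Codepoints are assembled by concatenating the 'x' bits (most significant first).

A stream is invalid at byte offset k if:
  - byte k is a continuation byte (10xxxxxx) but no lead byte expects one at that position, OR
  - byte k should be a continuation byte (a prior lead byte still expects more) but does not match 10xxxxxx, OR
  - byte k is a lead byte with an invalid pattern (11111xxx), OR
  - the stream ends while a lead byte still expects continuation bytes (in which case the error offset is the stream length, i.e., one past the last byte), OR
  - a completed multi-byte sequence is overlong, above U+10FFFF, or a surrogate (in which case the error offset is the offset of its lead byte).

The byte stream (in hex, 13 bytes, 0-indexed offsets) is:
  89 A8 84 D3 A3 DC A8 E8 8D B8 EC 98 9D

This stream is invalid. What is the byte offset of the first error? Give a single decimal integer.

Answer: 0

Derivation:
Byte[0]=89: INVALID lead byte (not 0xxx/110x/1110/11110)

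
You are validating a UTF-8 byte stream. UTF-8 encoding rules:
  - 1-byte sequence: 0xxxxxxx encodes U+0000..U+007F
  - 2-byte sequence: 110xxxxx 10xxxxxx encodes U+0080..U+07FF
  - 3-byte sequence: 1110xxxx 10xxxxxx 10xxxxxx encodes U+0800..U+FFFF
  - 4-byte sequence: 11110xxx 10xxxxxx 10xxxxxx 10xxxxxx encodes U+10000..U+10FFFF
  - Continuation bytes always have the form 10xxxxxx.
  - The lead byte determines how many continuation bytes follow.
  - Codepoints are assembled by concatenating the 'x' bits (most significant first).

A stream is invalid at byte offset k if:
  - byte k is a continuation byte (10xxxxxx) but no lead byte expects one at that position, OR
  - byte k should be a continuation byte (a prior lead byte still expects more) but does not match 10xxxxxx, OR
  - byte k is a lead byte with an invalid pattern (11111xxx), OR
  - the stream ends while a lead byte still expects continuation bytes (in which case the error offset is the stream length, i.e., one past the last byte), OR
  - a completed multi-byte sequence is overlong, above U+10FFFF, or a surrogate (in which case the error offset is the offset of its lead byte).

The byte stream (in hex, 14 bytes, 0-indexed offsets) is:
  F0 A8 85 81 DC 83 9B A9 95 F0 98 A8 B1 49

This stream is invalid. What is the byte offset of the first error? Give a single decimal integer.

Byte[0]=F0: 4-byte lead, need 3 cont bytes. acc=0x0
Byte[1]=A8: continuation. acc=(acc<<6)|0x28=0x28
Byte[2]=85: continuation. acc=(acc<<6)|0x05=0xA05
Byte[3]=81: continuation. acc=(acc<<6)|0x01=0x28141
Completed: cp=U+28141 (starts at byte 0)
Byte[4]=DC: 2-byte lead, need 1 cont bytes. acc=0x1C
Byte[5]=83: continuation. acc=(acc<<6)|0x03=0x703
Completed: cp=U+0703 (starts at byte 4)
Byte[6]=9B: INVALID lead byte (not 0xxx/110x/1110/11110)

Answer: 6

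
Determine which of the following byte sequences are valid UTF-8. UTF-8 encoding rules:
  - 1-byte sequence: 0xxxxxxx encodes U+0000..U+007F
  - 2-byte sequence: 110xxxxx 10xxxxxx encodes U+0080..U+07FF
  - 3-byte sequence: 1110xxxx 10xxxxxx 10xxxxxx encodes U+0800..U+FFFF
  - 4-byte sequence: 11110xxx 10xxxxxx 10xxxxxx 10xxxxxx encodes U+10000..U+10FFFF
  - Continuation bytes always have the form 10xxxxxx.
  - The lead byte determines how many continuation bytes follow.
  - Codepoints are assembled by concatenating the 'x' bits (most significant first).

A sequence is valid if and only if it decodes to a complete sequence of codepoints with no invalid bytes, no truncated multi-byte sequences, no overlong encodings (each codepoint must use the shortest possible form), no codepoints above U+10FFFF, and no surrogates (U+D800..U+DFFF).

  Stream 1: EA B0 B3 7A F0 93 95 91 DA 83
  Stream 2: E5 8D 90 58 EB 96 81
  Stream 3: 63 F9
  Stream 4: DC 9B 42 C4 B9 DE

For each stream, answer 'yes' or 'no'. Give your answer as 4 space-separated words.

Stream 1: decodes cleanly. VALID
Stream 2: decodes cleanly. VALID
Stream 3: error at byte offset 1. INVALID
Stream 4: error at byte offset 6. INVALID

Answer: yes yes no no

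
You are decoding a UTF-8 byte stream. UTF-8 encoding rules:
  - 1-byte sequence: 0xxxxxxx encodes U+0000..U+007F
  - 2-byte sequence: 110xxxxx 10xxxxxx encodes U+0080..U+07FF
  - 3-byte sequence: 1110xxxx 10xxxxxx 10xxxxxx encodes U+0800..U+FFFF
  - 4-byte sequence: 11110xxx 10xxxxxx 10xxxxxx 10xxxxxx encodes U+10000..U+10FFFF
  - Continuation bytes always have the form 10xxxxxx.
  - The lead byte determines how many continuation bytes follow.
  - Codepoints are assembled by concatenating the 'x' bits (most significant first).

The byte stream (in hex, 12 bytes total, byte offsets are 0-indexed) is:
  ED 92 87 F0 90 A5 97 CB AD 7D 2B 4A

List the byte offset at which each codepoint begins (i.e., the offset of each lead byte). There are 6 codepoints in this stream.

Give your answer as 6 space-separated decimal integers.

Answer: 0 3 7 9 10 11

Derivation:
Byte[0]=ED: 3-byte lead, need 2 cont bytes. acc=0xD
Byte[1]=92: continuation. acc=(acc<<6)|0x12=0x352
Byte[2]=87: continuation. acc=(acc<<6)|0x07=0xD487
Completed: cp=U+D487 (starts at byte 0)
Byte[3]=F0: 4-byte lead, need 3 cont bytes. acc=0x0
Byte[4]=90: continuation. acc=(acc<<6)|0x10=0x10
Byte[5]=A5: continuation. acc=(acc<<6)|0x25=0x425
Byte[6]=97: continuation. acc=(acc<<6)|0x17=0x10957
Completed: cp=U+10957 (starts at byte 3)
Byte[7]=CB: 2-byte lead, need 1 cont bytes. acc=0xB
Byte[8]=AD: continuation. acc=(acc<<6)|0x2D=0x2ED
Completed: cp=U+02ED (starts at byte 7)
Byte[9]=7D: 1-byte ASCII. cp=U+007D
Byte[10]=2B: 1-byte ASCII. cp=U+002B
Byte[11]=4A: 1-byte ASCII. cp=U+004A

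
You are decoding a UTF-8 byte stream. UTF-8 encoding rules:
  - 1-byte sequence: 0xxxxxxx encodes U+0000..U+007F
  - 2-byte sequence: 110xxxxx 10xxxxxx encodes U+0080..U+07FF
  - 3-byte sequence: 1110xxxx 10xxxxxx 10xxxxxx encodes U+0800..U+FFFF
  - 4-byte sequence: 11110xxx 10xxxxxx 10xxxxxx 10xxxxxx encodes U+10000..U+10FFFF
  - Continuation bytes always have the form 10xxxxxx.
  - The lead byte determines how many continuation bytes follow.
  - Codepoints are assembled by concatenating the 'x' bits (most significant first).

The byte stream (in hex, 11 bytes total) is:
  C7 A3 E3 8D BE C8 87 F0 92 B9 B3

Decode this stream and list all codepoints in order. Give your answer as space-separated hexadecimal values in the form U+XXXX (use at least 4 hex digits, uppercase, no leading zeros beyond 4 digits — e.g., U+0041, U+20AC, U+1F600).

Answer: U+01E3 U+337E U+0207 U+12E73

Derivation:
Byte[0]=C7: 2-byte lead, need 1 cont bytes. acc=0x7
Byte[1]=A3: continuation. acc=(acc<<6)|0x23=0x1E3
Completed: cp=U+01E3 (starts at byte 0)
Byte[2]=E3: 3-byte lead, need 2 cont bytes. acc=0x3
Byte[3]=8D: continuation. acc=(acc<<6)|0x0D=0xCD
Byte[4]=BE: continuation. acc=(acc<<6)|0x3E=0x337E
Completed: cp=U+337E (starts at byte 2)
Byte[5]=C8: 2-byte lead, need 1 cont bytes. acc=0x8
Byte[6]=87: continuation. acc=(acc<<6)|0x07=0x207
Completed: cp=U+0207 (starts at byte 5)
Byte[7]=F0: 4-byte lead, need 3 cont bytes. acc=0x0
Byte[8]=92: continuation. acc=(acc<<6)|0x12=0x12
Byte[9]=B9: continuation. acc=(acc<<6)|0x39=0x4B9
Byte[10]=B3: continuation. acc=(acc<<6)|0x33=0x12E73
Completed: cp=U+12E73 (starts at byte 7)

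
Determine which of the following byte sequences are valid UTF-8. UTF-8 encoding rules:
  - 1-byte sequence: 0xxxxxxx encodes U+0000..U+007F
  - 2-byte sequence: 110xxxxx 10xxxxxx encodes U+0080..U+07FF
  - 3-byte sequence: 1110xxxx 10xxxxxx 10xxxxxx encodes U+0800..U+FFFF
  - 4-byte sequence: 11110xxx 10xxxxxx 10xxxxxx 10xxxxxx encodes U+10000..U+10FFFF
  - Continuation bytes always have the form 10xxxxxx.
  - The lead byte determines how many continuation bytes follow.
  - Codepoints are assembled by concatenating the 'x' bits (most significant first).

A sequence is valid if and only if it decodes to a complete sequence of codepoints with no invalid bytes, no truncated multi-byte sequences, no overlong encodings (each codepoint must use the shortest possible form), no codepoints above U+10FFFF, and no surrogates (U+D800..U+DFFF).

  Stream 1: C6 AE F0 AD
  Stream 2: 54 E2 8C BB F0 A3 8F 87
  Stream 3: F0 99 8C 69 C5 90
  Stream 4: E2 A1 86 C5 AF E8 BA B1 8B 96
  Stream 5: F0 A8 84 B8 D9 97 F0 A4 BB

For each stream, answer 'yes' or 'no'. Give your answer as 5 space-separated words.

Answer: no yes no no no

Derivation:
Stream 1: error at byte offset 4. INVALID
Stream 2: decodes cleanly. VALID
Stream 3: error at byte offset 3. INVALID
Stream 4: error at byte offset 8. INVALID
Stream 5: error at byte offset 9. INVALID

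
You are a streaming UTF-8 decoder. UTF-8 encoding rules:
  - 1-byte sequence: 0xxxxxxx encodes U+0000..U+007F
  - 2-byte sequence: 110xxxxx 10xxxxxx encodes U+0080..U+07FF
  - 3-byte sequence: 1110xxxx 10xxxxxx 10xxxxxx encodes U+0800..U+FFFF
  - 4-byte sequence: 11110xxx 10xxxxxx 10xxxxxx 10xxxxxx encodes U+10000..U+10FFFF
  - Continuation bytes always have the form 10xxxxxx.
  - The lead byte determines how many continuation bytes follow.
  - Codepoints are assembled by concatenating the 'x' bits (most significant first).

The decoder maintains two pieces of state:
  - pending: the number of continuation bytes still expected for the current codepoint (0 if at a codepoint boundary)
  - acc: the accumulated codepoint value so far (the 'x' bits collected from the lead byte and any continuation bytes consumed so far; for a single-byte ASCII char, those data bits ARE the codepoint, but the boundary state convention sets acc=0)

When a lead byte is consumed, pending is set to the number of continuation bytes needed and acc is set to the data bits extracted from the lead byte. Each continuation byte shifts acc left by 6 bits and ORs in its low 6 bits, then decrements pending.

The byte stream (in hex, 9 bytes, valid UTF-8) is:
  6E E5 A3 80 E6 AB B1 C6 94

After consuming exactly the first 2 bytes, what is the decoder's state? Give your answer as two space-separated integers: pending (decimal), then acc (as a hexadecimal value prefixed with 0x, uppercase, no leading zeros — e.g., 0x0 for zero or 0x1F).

Answer: 2 0x5

Derivation:
Byte[0]=6E: 1-byte. pending=0, acc=0x0
Byte[1]=E5: 3-byte lead. pending=2, acc=0x5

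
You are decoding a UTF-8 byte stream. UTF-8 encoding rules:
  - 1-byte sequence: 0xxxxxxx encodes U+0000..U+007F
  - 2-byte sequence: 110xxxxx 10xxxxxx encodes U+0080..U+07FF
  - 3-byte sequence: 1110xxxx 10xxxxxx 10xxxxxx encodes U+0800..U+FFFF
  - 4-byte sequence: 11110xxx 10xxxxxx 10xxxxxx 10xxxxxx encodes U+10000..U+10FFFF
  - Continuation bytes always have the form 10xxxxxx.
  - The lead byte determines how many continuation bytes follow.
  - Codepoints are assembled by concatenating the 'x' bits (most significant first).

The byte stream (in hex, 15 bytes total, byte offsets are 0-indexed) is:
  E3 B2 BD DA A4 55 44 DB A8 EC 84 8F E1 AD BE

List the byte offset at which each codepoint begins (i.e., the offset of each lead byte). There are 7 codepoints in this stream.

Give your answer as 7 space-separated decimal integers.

Byte[0]=E3: 3-byte lead, need 2 cont bytes. acc=0x3
Byte[1]=B2: continuation. acc=(acc<<6)|0x32=0xF2
Byte[2]=BD: continuation. acc=(acc<<6)|0x3D=0x3CBD
Completed: cp=U+3CBD (starts at byte 0)
Byte[3]=DA: 2-byte lead, need 1 cont bytes. acc=0x1A
Byte[4]=A4: continuation. acc=(acc<<6)|0x24=0x6A4
Completed: cp=U+06A4 (starts at byte 3)
Byte[5]=55: 1-byte ASCII. cp=U+0055
Byte[6]=44: 1-byte ASCII. cp=U+0044
Byte[7]=DB: 2-byte lead, need 1 cont bytes. acc=0x1B
Byte[8]=A8: continuation. acc=(acc<<6)|0x28=0x6E8
Completed: cp=U+06E8 (starts at byte 7)
Byte[9]=EC: 3-byte lead, need 2 cont bytes. acc=0xC
Byte[10]=84: continuation. acc=(acc<<6)|0x04=0x304
Byte[11]=8F: continuation. acc=(acc<<6)|0x0F=0xC10F
Completed: cp=U+C10F (starts at byte 9)
Byte[12]=E1: 3-byte lead, need 2 cont bytes. acc=0x1
Byte[13]=AD: continuation. acc=(acc<<6)|0x2D=0x6D
Byte[14]=BE: continuation. acc=(acc<<6)|0x3E=0x1B7E
Completed: cp=U+1B7E (starts at byte 12)

Answer: 0 3 5 6 7 9 12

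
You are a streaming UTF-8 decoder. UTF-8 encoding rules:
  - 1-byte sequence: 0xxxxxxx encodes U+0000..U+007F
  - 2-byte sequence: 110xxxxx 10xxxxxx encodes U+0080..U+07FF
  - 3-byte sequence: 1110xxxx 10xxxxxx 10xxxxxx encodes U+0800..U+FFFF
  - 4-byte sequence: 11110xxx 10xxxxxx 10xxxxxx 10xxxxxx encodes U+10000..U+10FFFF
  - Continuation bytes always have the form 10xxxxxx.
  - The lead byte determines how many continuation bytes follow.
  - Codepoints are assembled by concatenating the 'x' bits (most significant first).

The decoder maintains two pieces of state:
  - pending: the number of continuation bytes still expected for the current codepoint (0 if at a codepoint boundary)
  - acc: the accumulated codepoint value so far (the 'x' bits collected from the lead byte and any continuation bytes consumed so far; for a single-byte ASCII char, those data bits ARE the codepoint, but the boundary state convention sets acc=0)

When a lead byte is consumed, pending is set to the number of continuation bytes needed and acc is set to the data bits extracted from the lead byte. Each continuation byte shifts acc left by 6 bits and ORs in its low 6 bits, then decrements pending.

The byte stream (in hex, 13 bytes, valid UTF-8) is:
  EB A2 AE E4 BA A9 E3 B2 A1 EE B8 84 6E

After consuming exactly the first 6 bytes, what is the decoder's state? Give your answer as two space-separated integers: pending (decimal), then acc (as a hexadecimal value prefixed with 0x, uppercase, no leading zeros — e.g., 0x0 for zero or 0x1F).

Answer: 0 0x4EA9

Derivation:
Byte[0]=EB: 3-byte lead. pending=2, acc=0xB
Byte[1]=A2: continuation. acc=(acc<<6)|0x22=0x2E2, pending=1
Byte[2]=AE: continuation. acc=(acc<<6)|0x2E=0xB8AE, pending=0
Byte[3]=E4: 3-byte lead. pending=2, acc=0x4
Byte[4]=BA: continuation. acc=(acc<<6)|0x3A=0x13A, pending=1
Byte[5]=A9: continuation. acc=(acc<<6)|0x29=0x4EA9, pending=0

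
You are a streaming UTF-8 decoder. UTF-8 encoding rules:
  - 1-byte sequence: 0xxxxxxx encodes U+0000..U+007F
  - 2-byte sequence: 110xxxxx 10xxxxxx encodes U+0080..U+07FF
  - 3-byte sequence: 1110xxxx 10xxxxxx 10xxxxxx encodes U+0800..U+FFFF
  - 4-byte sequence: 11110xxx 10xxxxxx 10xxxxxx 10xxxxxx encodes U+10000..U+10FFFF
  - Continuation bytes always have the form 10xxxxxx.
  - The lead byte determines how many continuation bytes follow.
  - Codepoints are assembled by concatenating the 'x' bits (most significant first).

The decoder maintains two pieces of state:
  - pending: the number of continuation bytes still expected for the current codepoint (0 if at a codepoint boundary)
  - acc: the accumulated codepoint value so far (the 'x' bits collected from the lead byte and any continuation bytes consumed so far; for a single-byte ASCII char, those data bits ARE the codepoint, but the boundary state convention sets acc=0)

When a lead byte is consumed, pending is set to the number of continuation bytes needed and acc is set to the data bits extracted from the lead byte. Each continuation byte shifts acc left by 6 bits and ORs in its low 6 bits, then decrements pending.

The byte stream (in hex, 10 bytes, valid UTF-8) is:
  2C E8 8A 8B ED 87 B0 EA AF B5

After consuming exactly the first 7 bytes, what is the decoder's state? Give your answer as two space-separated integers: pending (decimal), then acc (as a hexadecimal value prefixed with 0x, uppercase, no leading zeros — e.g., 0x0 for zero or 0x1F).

Answer: 0 0xD1F0

Derivation:
Byte[0]=2C: 1-byte. pending=0, acc=0x0
Byte[1]=E8: 3-byte lead. pending=2, acc=0x8
Byte[2]=8A: continuation. acc=(acc<<6)|0x0A=0x20A, pending=1
Byte[3]=8B: continuation. acc=(acc<<6)|0x0B=0x828B, pending=0
Byte[4]=ED: 3-byte lead. pending=2, acc=0xD
Byte[5]=87: continuation. acc=(acc<<6)|0x07=0x347, pending=1
Byte[6]=B0: continuation. acc=(acc<<6)|0x30=0xD1F0, pending=0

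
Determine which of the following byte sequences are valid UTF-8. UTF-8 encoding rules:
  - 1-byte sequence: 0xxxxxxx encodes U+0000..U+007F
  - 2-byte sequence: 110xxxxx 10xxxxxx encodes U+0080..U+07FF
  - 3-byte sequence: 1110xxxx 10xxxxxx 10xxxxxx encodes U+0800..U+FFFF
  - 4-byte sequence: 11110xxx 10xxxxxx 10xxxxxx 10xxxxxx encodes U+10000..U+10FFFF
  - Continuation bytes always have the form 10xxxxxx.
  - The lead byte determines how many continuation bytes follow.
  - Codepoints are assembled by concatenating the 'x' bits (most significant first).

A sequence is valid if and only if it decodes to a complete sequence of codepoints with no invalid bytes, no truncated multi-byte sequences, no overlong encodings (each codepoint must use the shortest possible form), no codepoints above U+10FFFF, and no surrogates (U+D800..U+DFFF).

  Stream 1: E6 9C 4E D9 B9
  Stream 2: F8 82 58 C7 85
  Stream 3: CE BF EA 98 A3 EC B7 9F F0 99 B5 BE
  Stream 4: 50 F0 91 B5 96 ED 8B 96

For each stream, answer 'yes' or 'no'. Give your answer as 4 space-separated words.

Answer: no no yes yes

Derivation:
Stream 1: error at byte offset 2. INVALID
Stream 2: error at byte offset 0. INVALID
Stream 3: decodes cleanly. VALID
Stream 4: decodes cleanly. VALID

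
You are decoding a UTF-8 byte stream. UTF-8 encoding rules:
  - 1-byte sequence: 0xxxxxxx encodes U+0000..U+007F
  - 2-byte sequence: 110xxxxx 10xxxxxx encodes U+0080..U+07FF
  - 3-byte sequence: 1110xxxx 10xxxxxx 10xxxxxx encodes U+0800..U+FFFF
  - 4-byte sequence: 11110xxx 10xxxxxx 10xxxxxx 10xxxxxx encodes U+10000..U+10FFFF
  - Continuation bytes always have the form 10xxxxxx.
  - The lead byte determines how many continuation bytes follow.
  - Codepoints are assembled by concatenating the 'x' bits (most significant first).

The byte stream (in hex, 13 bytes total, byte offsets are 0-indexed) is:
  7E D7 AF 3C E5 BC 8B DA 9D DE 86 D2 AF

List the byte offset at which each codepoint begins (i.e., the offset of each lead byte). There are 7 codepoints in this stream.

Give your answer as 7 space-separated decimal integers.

Answer: 0 1 3 4 7 9 11

Derivation:
Byte[0]=7E: 1-byte ASCII. cp=U+007E
Byte[1]=D7: 2-byte lead, need 1 cont bytes. acc=0x17
Byte[2]=AF: continuation. acc=(acc<<6)|0x2F=0x5EF
Completed: cp=U+05EF (starts at byte 1)
Byte[3]=3C: 1-byte ASCII. cp=U+003C
Byte[4]=E5: 3-byte lead, need 2 cont bytes. acc=0x5
Byte[5]=BC: continuation. acc=(acc<<6)|0x3C=0x17C
Byte[6]=8B: continuation. acc=(acc<<6)|0x0B=0x5F0B
Completed: cp=U+5F0B (starts at byte 4)
Byte[7]=DA: 2-byte lead, need 1 cont bytes. acc=0x1A
Byte[8]=9D: continuation. acc=(acc<<6)|0x1D=0x69D
Completed: cp=U+069D (starts at byte 7)
Byte[9]=DE: 2-byte lead, need 1 cont bytes. acc=0x1E
Byte[10]=86: continuation. acc=(acc<<6)|0x06=0x786
Completed: cp=U+0786 (starts at byte 9)
Byte[11]=D2: 2-byte lead, need 1 cont bytes. acc=0x12
Byte[12]=AF: continuation. acc=(acc<<6)|0x2F=0x4AF
Completed: cp=U+04AF (starts at byte 11)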